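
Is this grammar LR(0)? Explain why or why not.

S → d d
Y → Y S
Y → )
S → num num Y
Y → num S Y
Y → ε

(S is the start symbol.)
Augment with S' → S and build the canonical LR(0) collection (I0 = CLOSURE({[S' → . S]}), then GOTO on every symbol after a dot until no new states appear). It has 12 states:
  I0: { [S → . d d], [S → . num num Y], [S' → . S] }  — shift
  I1: { [S' → S .] }  — accept
  I2: { [S → d . d] }  — shift
  I3: { [S → num . num Y] }  — shift
  I4: { [S → num num . Y], [Y → . )], [Y → . Y S], [Y → . num S Y], [Y → .] }  — shift, reduce
  I5: { [Y → ) .] }  — reduce
  I6: { [S → . d d], [S → . num num Y], [S → num num Y .], [Y → Y . S] }  — shift, reduce
  I7: { [S → . d d], [S → . num num Y], [Y → num . S Y] }  — shift
  I8: { [Y → . )], [Y → . Y S], [Y → . num S Y], [Y → .], [Y → num S . Y] }  — shift, reduce
  I9: { [S → . d d], [S → . num num Y], [Y → Y . S], [Y → num S Y .] }  — shift, reduce
  I10: { [Y → Y S .] }  — reduce
  I11: { [S → d d .] }  — reduce

Conflict in state I4:
  Shift-reduce conflict between [Y → .] and [Y → . )]
So the grammar is NOT LR(0).

Answer: No. Shift-reduce conflict between [Y → .] and [Y → . )]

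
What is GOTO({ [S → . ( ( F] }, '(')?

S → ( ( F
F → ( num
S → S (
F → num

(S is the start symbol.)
{ [S → ( . ( F] }

GOTO(I, '(') = CLOSURE({ [A → αX.β] : [A → α.Xβ] ∈ I, X = '(' })

Items with dot before '(', with the dot advanced:
  [S → . ( ( F] → [S → ( . ( F]
Closure adds nothing (no advanced item has the dot before a non-terminal).

GOTO = { [S → ( . ( F] }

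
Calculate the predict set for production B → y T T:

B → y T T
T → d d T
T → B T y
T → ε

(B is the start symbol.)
{ 'y' }

PREDICT(B → y T T) = (FIRST(RHS) \ {ε}) ∪ (FOLLOW(B) if ε ∈ FIRST(RHS), i.e. RHS ⇒* ε)
FIRST(y T T) = { 'y' }
ε ∉ FIRST(y T T), so FOLLOW(B) is not added.
PREDICT(B → y T T) = { 'y' }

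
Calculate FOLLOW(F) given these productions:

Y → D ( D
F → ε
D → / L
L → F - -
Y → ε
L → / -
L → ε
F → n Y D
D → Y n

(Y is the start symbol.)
In L → F - -: F is followed by '-' '-', add FIRST('-' '-') \ {ε} = { '-' }

Taking the union: FOLLOW(F) = { '-' }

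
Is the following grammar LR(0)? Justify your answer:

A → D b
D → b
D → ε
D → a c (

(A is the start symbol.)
No. Shift-reduce conflict between [D → .] and [D → . a c (]

A grammar is LR(0) if no state in the canonical LR(0) collection has:
  - both a shift item (dot before a terminal) and a complete item (shift-reduce conflict), or
  - two or more complete items (reduce-reduce conflict; the accept item [A' → A .] counts as a complete item here).

Augment with A' → A and build the canonical LR(0) collection (I0 = CLOSURE({[A' → . A]}), then GOTO on every symbol after a dot until no new states appear). It has 8 states:
  I0: { [A → . D b], [A' → . A], [D → . a c (], [D → . b], [D → .] }  — shift, reduce
  I1: { [A' → A .] }  — accept
  I2: { [A → D . b] }  — shift
  I3: { [D → a . c (] }  — shift
  I4: { [D → b .] }  — reduce
  I5: { [D → a c . (] }  — shift
  I6: { [D → a c ( .] }  — reduce
  I7: { [A → D b .] }  — reduce

Conflict in state I0:
  Shift-reduce conflict between [D → .] and [D → . a c (]
So the grammar is NOT LR(0).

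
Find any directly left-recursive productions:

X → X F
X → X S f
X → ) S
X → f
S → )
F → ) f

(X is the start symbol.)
X → X F: LEFT RECURSIVE (starts with X)
X → X S f: LEFT RECURSIVE (starts with X)
X → ) S: starts with ')'
X → f: starts with f
S → ): starts with ')'
F → ) f: starts with ')'

The grammar has direct left recursion on: X.

Answer: Yes, X is left-recursive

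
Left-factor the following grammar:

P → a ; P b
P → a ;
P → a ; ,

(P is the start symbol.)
Left-factoring transforms A → αβ₁ | αβ₂ into A → αA' and A' → β₁ | β₂
(α is the longest common prefix among the alternatives). Repeat until
no nonterminal has two alternatives with a common prefix.

Round 1: P has alternatives sharing prefix 'a ;'. Introduce P': P → a ; P'
  Add: P' → P b
  Add: P' → ε
  Add: P' → ,

No remaining common prefixes — done.

Resulting grammar:
P → a ; P'
P' → P b
P' → ε
P' → ,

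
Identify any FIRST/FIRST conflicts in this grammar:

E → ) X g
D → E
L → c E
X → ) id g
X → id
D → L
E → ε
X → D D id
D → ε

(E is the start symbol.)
A FIRST/FIRST conflict occurs when two productions N → α and N → β for the same non-terminal have FIRST(α) ∩ FIRST(β) ≠ ∅ (with ε ∈ FIRST of a nullable right-hand side, so two nullable alternatives also conflict).

FIRST sets of the non-terminals at (or reachable through a nullable prefix from) the front of some alternative:
  FIRST(E) = { ')', ε }
  FIRST(L) = { 'c' }
  FIRST(D) = { ')', 'c', ε }

Productions for E:
  E → ) X g: FIRST = { ')' }
  E → ε: FIRST = { ε }
Productions for D:
  D → E: FIRST = { ')', ε }
  D → L: FIRST = { 'c' }
  D → ε: FIRST = { ε }
Productions for X:
  X → ) id g: FIRST = { ')' }
  X → id: FIRST = { 'id' }
  X → D D id: FIRST = { ')', 'c', 'id' }
L has only one production, so no FIRST/FIRST conflict is possible there.

Conflict for D: D → E and D → ε
  Overlap: { ε }
Conflict for X: X → ) id g and X → D D id
  Overlap: { ')' }
Conflict for X: X → id and X → D D id
  Overlap: { 'id' }

Answer: Yes. D → E / D → ε on { ε }; X → ')' id g / X → D D id on { ')' }; X → id / X → D D id on { 'id' }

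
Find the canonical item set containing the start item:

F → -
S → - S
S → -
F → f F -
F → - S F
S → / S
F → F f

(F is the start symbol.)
First, augment the grammar with F' → F
I₀ = CLOSURE({ [F' → . F] }):
  [F' → . F] has the dot before F: add [F → . -], [F → . f F -], [F → . - S F], [F → . F f]
No further items can be added.

I₀ = { [F → . - S F], [F → . -], [F → . F f], [F → . f F -], [F' → . F] }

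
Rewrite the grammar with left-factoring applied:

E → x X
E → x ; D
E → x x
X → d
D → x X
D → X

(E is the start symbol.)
E → x E'
E' → X
E' → ; D
E' → x
X → d
D → x X
D → X

Left-factoring transforms A → αβ₁ | αβ₂ into A → αA' and A' → β₁ | β₂
(α is the longest common prefix among the alternatives). Repeat until
no nonterminal has two alternatives with a common prefix.

Round 1: E has alternatives sharing prefix 'x'. Introduce E': E → x E'
  Add: E' → X
  Add: E' → ; D
  Add: E' → x

No remaining common prefixes — done.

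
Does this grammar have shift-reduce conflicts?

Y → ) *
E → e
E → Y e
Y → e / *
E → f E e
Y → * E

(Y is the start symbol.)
Yes — I9: [E → e .] vs [Y → e . / *]

A shift-reduce conflict occurs when an LR(0) state has both:
  - a complete (reduce) item [A → α .] (dot at the end), and
  - a shift item [B → β . c γ] (dot before a terminal).

Augment with Y' → Y and build the canonical LR(0) collection (I0 = CLOSURE({[Y' → . Y]}), then GOTO on every symbol after a dot until no new states appear). It has 15 states:
  I0: { [Y → . ) *], [Y → . * E], [Y → . e / *], [Y' → . Y] }  — shift
  I1: { [Y → ) . *] }  — shift
  I2: { [E → . Y e], [E → . e], [E → . f E e], [Y → * . E], [Y → . ) *], [Y → . * E], [Y → . e / *] }  — shift
  I3: { [Y' → Y .] }  — accept
  I4: { [Y → e . / *] }  — shift
  I5: { [Y → e / . *] }  — shift
  I6: { [Y → e / * .] }  — reduce
  I7: { [Y → * E .] }  — reduce
  I8: { [E → Y . e] }  — shift
  I9: { [E → e .], [Y → e . / *] }  — shift, reduce
  I10: { [E → . Y e], [E → . e], [E → . f E e], [E → f . E e], [Y → . ) *], [Y → . * E], [Y → . e / *] }  — shift
  I11: { [E → f E . e] }  — shift
  I12: { [E → f E e .] }  — reduce
  I13: { [E → Y e .] }  — reduce
  I14: { [Y → ) * .] }  — reduce

I9 contains reduce item [E → e .] and shift item [Y → e . / *] — shift-reduce conflict.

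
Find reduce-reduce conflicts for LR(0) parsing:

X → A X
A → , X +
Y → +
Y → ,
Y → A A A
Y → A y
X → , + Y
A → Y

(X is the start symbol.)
Augment with X' → X and build the canonical LR(0) collection (I0 = CLOSURE({[X' → . X]}), then GOTO on every symbol after a dot until no new states appear). It has 18 states:
  I0: { [A → . , X +], [A → . Y], [X → . , + Y], [X → . A X], [X' → . X], [Y → . +], [Y → . ,], [Y → . A A A], [Y → . A y] }  — shift
  I1: { [Y → + .] }  — reduce
  I2: { [A → , . X +], [A → . , X +], [A → . Y], [X → , . + Y], [X → . , + Y], [X → . A X], [Y → , .], [Y → . +], [Y → . ,], [Y → . A A A], [Y → . A y] }  — shift, reduce
  I3: { [A → . , X +], [A → . Y], [X → . , + Y], [X → . A X], [X → A . X], [Y → . +], [Y → . ,], [Y → . A A A], [Y → . A y], [Y → A . A A], [Y → A . y] }  — shift
  I4: { [X' → X .] }  — accept
  I5: { [A → Y .] }  — reduce
  I6: { [A → . , X +], [A → . Y], [X → . , + Y], [X → . A X], [X → A . X], [Y → . +], [Y → . ,], [Y → . A A A], [Y → . A y], [Y → A . A A], [Y → A . y], [Y → A A . A] }  — shift
  I7: { [X → A X .] }  — reduce
  I8: { [Y → A y .] }  — reduce
  I9: { [A → . , X +], [A → . Y], [X → . , + Y], [X → . A X], [X → A . X], [Y → . +], [Y → . ,], [Y → . A A A], [Y → . A y], [Y → A . A A], [Y → A . y], [Y → A A . A], [Y → A A A .] }  — shift, reduce
  I10: { [A → . , X +], [A → . Y], [X → , + . Y], [Y → + .], [Y → . +], [Y → . ,], [Y → . A A A], [Y → . A y] }  — shift, reduce
  I11: { [A → , X . +] }  — shift
  I12: { [A → , X + .] }  — reduce
  I13: { [A → , . X +], [A → . , X +], [A → . Y], [X → . , + Y], [X → . A X], [Y → , .], [Y → . +], [Y → . ,], [Y → . A A A], [Y → . A y] }  — shift, reduce
  I14: { [A → . , X +], [A → . Y], [Y → . +], [Y → . ,], [Y → . A A A], [Y → . A y], [Y → A . A A], [Y → A . y] }  — shift
  I15: { [A → Y .], [X → , + Y .] }  — 2 reduces
  I16: { [A → . , X +], [A → . Y], [Y → . +], [Y → . ,], [Y → . A A A], [Y → . A y], [Y → A . A A], [Y → A . y], [Y → A A . A] }  — shift
  I17: { [A → . , X +], [A → . Y], [Y → . +], [Y → . ,], [Y → . A A A], [Y → . A y], [Y → A . A A], [Y → A . y], [Y → A A . A], [Y → A A A .] }  — shift, reduce

I15 contains complete items [A → Y .], [X → , + Y .] — reduce-reduce conflict.

Answer: Yes — I15: [A → Y .] vs [X → , + Y .]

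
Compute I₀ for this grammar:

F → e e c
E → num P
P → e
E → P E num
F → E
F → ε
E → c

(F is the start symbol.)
{ [E → . P E num], [E → . c], [E → . num P], [F → . E], [F → . e e c], [F → .], [F' → . F], [P → . e] }

First, augment the grammar with F' → F
I₀ = CLOSURE({ [F' → . F] }):
  [F' → . F] has the dot before F: add [F → . e e c], [F → . E], [F → .]
  [F → . E] has the dot before E: add [E → . num P], [E → . P E num], [E → . c]
  [E → . P E num] has the dot before P: add [P → . e]
No further items can be added.

I₀ = { [E → . P E num], [E → . c], [E → . num P], [F → . E], [F → . e e c], [F → .], [F' → . F], [P → . e] }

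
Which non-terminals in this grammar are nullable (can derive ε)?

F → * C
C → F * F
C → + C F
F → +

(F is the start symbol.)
None

A non-terminal is nullable if it can derive ε (the empty string): either it has an ε-production, or it has a production whose right-hand side consists entirely of nullable non-terminals.

There are no ε-productions, so no non-terminal can derive ε.
No non-terminals are nullable.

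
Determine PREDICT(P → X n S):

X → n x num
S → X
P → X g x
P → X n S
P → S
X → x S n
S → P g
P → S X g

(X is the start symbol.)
{ 'n', 'x' }

PREDICT(P → X n S) = (FIRST(RHS) \ {ε}) ∪ (FOLLOW(P) if ε ∈ FIRST(RHS), i.e. RHS ⇒* ε)
FIRST(X) = { 'n', 'x' }
FIRST(X n S) = { 'n', 'x' }
ε ∉ FIRST(X n S), so FOLLOW(P) is not added.
PREDICT(P → X n S) = { 'n', 'x' }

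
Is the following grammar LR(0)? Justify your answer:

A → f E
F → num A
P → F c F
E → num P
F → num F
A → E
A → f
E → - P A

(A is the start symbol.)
No. Shift-reduce conflict between [A → f .] and [E → . - P A]

Augment with A' → A and build the canonical LR(0) collection (I0 = CLOSURE({[A' → . A]}), then GOTO on every symbol after a dot until no new states appear). It has 18 states:
  I0: { [A → . E], [A → . f E], [A → . f], [A' → . A], [E → . - P A], [E → . num P] }  — shift
  I1: { [E → - . P A], [F → . num A], [F → . num F], [P → . F c F] }  — shift
  I2: { [A' → A .] }  — accept
  I3: { [A → E .] }  — reduce
  I4: { [A → f . E], [A → f .], [E → . - P A], [E → . num P] }  — shift, reduce
  I5: { [E → num . P], [F → . num A], [F → . num F], [P → . F c F] }  — shift
  I6: { [P → F . c F] }  — shift
  I7: { [E → num P .] }  — reduce
  I8: { [A → . E], [A → . f E], [A → . f], [E → . - P A], [E → . num P], [F → . num A], [F → . num F], [F → num . A], [F → num . F] }  — shift
  I9: { [F → num A .] }  — reduce
  I10: { [F → num F .] }  — reduce
  I11: { [A → . E], [A → . f E], [A → . f], [E → . - P A], [E → . num P], [E → num . P], [F → . num A], [F → . num F], [F → num . A], [F → num . F], [P → . F c F] }  — shift
  I12: { [F → num F .], [P → F . c F] }  — shift, reduce
  I13: { [F → . num A], [F → . num F], [P → F c . F] }  — shift
  I14: { [P → F c F .] }  — reduce
  I15: { [A → f E .] }  — reduce
  I16: { [A → . E], [A → . f E], [A → . f], [E → - P . A], [E → . - P A], [E → . num P] }  — shift
  I17: { [E → - P A .] }  — reduce

Conflict in state I4:
  Shift-reduce conflict between [A → f .] and [E → . - P A]
So the grammar is NOT LR(0).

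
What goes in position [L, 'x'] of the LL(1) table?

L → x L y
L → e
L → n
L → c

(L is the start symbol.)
To find M[L, 'x'], we find productions for L where 'x' is in the predict set (PREDICT(N → α) = (FIRST(α) \ {ε}) ∪ (FOLLOW(N) if α ⇒* ε)).

L → x L y: PREDICT = { 'x' }
  'x' is in predict set, so this production goes in M[L, 'x']
L → e: PREDICT = { 'e' }
L → n: PREDICT = { 'n' }
L → c: PREDICT = { 'c' }

M[L, 'x'] = L → x L y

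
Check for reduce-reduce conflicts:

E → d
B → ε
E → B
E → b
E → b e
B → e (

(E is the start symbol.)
No reduce-reduce conflicts

A reduce-reduce conflict occurs when an LR(0) state has two complete items [A → α .] and [B → β .] — both call for a reduction, and with no lookahead the parser cannot choose between them.

Augment with E' → E and build the canonical LR(0) collection (I0 = CLOSURE({[E' → . E]}), then GOTO on every symbol after a dot until no new states appear). It has 8 states:
  I0: { [B → . e (], [B → .], [E → . B], [E → . b e], [E → . b], [E → . d], [E' → . E] }  — shift, reduce
  I1: { [E → B .] }  — reduce
  I2: { [E' → E .] }  — accept
  I3: { [E → b . e], [E → b .] }  — shift, reduce
  I4: { [E → d .] }  — reduce
  I5: { [B → e . (] }  — shift
  I6: { [B → e ( .] }  — reduce
  I7: { [E → b e .] }  — reduce

No state contains more than one complete item.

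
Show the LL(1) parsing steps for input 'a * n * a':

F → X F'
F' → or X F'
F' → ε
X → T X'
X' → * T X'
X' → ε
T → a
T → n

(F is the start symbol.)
LL(1) parsing maintains a stack (initially the start symbol over $) and the input. At each step: if the stack top is a terminal, match it against the current input token; if it is a non-terminal N, replace it with the RHS of M[N, lookahead] (the unique production whose predict set contains the lookahead).

Stack is shown with the top on the left.

Stack        Input        Action
--------------------------------
F $          a * n * a $  output F → X F'
X F' $       a * n * a $  output X → T X'
T X' F' $    a * n * a $  output T → a
a X' F' $    a * n * a $  match 'a'
X' F' $      * n * a $    output X' → * T X'
* T X' F' $  * n * a $    match '*'
T X' F' $    n * a $      output T → n
n X' F' $    n * a $      match 'n'
X' F' $      * a $        output X' → * T X'
* T X' F' $  * a $        match '*'
T X' F' $    a $          output T → a
a X' F' $    a $          match 'a'
X' F' $      $            output X' → ε
F' $         $            output F' → ε
$            $            accept

The string is accepted.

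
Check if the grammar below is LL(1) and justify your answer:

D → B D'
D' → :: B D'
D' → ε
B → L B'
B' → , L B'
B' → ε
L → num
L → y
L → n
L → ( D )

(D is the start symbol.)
Yes, the grammar is LL(1).

A grammar is LL(1) if for each non-terminal N with multiple productions, the predict sets of those productions are pairwise disjoint, where PREDICT(N → α) = (FIRST(α) \ {ε}) ∪ (FOLLOW(N) if α ⇒* ε).

Relevant sets:
  FOLLOW(D') = { $, ')' }
  FOLLOW(B') = { $, ')', '::' }

For D':
  PREDICT(D' → :: B D') = { '::' }
  PREDICT(D' → ε) = { $, ')' }
For B':
  PREDICT(B' → ',' L B') = { ',' }
  PREDICT(B' → ε) = { $, ')', '::' }
For L:
  PREDICT(L → num) = { 'num' }
  PREDICT(L → y) = { 'y' }
  PREDICT(L → n) = { 'n' }
  PREDICT(L → '(' D ')') = { '(' }
D, B have a single production, so nothing to check there.

All predict sets are disjoint. The grammar IS LL(1).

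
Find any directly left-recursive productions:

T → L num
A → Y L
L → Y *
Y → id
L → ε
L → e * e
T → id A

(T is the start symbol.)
Direct left recursion occurs when N → N α for some non-terminal N (the right-hand side begins with the left-hand side itself).

T → L num: starts with L
A → Y L: starts with Y
L → Y *: starts with Y
Y → id: starts with id
L → ε: starts with ε
L → e * e: starts with e
T → id A: starts with id

No direct left recursion found.

Answer: No direct left recursion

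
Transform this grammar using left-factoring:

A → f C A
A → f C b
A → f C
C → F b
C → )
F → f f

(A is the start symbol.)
A → f C A'
A' → A
A' → b
A' → ε
C → F b
C → )
F → f f

Left-factoring transforms A → αβ₁ | αβ₂ into A → αA' and A' → β₁ | β₂
(α is the longest common prefix among the alternatives). Repeat until
no nonterminal has two alternatives with a common prefix.

Round 1: A has alternatives sharing prefix 'f C'. Introduce A': A → f C A'
  Add: A' → A
  Add: A' → b
  Add: A' → ε

No remaining common prefixes — done.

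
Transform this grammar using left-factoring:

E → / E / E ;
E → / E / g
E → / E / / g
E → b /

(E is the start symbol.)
E → / E / E'
E' → E ;
E' → g
E' → / g
E → b /

Left-factoring transforms A → αβ₁ | αβ₂ into A → αA' and A' → β₁ | β₂
(α is the longest common prefix among the alternatives). Repeat until
no nonterminal has two alternatives with a common prefix.

Round 1: E has alternatives sharing prefix '/ E /'. Introduce E': E → / E / E'
  Add: E' → E ;
  Add: E' → g
  Add: E' → / g

No remaining common prefixes — done.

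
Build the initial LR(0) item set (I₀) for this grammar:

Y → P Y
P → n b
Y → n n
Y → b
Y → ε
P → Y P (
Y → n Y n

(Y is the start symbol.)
{ [P → . Y P (], [P → . n b], [Y → . P Y], [Y → . b], [Y → . n Y n], [Y → . n n], [Y → .], [Y' → . Y] }

First, augment the grammar with Y' → Y
I₀ = CLOSURE({ [Y' → . Y] }):
  [Y' → . Y] has the dot before Y: add [Y → . P Y], [Y → . n n], [Y → . b], [Y → .], [Y → . n Y n]
  [Y → . P Y] has the dot before P: add [P → . n b], [P → . Y P (]
No further items can be added.

I₀ = { [P → . Y P (], [P → . n b], [Y → . P Y], [Y → . b], [Y → . n Y n], [Y → . n n], [Y → .], [Y' → . Y] }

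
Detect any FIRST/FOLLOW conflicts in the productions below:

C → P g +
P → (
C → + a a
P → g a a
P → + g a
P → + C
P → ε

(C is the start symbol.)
A FIRST/FOLLOW conflict occurs when a non-terminal N has a nullable alternative N → β (β ⇒* ε) and another alternative N → α with FIRST(α) ∩ FOLLOW(N) ≠ ∅: on such a lookahead the parser cannot decide between expanding α and letting N vanish via β.

Nullable non-terminals: P.

P: nullable alternative(s) P → ε; FOLLOW(P) = { 'g' }
  P → (: FIRST \ {ε} = { '(' } — disjoint from FOLLOW(P)
  P → g a a: FIRST \ {ε} = { 'g' } — overlaps FOLLOW(P) on { 'g' }: CONFLICT
  P → + g a: FIRST \ {ε} = { '+' } — disjoint from FOLLOW(P)
  P → + C: FIRST \ {ε} = { '+' } — disjoint from FOLLOW(P)
  P → ε: FIRST \ {ε} = { } — this is the only nullable alternative, skip

C has no nullable alternative, so no FIRST/FOLLOW check is needed there.

So the grammar has 1 FIRST/FOLLOW conflict (marked CONFLICT above).

Answer: Yes. P → g a a with FOLLOW(P) on { 'g' }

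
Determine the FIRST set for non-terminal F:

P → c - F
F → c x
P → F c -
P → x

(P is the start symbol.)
{ 'c' }

To compute FIRST(F), examine every production with F on the left-hand side, reading each right-hand side left to right until a non-nullable symbol is reached.

From F → c x:
  - c is a terminal: add 'c' and stop

Collecting: FIRST(F) = { 'c' }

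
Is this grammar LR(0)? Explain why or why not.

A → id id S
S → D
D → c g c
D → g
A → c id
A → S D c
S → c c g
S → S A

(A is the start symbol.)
A grammar is LR(0) if no state in the canonical LR(0) collection has:
  - both a shift item (dot before a terminal) and a complete item (shift-reduce conflict), or
  - two or more complete items (reduce-reduce conflict; the accept item [A' → A .] counts as a complete item here).

Augment with A' → A and build the canonical LR(0) collection (I0 = CLOSURE({[A' → . A]}), then GOTO on every symbol after a dot until no new states appear). It has 18 states:
  I0: { [A → . S D c], [A → . c id], [A → . id id S], [A' → . A], [D → . c g c], [D → . g], [S → . D], [S → . S A], [S → . c c g] }  — shift
  I1: { [A' → A .] }  — accept
  I2: { [S → D .] }  — reduce
  I3: { [A → . S D c], [A → . c id], [A → . id id S], [A → S . D c], [D → . c g c], [D → . g], [S → . D], [S → . S A], [S → . c c g], [S → S . A] }  — shift
  I4: { [A → c . id], [D → c . g c], [S → c . c g] }  — shift
  I5: { [D → g .] }  — reduce
  I6: { [A → id . id S] }  — shift
  I7: { [A → id id . S], [D → . c g c], [D → . g], [S → . D], [S → . S A], [S → . c c g] }  — shift
  I8: { [A → . S D c], [A → . c id], [A → . id id S], [A → id id S .], [D → . c g c], [D → . g], [S → . D], [S → . S A], [S → . c c g], [S → S . A] }  — shift, reduce
  I9: { [D → c . g c], [S → c . c g] }  — shift
  I10: { [S → c c . g] }  — shift
  I11: { [D → c g . c] }  — shift
  I12: { [D → c g c .] }  — reduce
  I13: { [S → c c g .] }  — reduce
  I14: { [S → S A .] }  — reduce
  I15: { [A → c id .] }  — reduce
  I16: { [A → S D . c], [S → D .] }  — shift, reduce
  I17: { [A → S D c .] }  — reduce

Conflict in state I8:
  Shift-reduce conflict between [A → id id S .] and [A → . c id]
So the grammar is NOT LR(0).

Answer: No. Shift-reduce conflict between [A → id id S .] and [A → . c id]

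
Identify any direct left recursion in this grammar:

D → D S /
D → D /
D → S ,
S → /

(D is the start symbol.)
Yes, D is left-recursive

D → D S /: LEFT RECURSIVE (starts with D)
D → D /: LEFT RECURSIVE (starts with D)
D → S ,: starts with S
S → /: starts with '/'

The grammar has direct left recursion on: D.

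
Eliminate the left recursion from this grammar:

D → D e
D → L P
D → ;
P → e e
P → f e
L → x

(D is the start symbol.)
D is directly left-recursive. The standard transformation for
  A → A α₁ | ... | A α_m | β₁ | ... | β_n
is
  A  → β₁ A' | ... | β_n A'
  A' → α₁ A' | ... | α_m A' | ε

D → L P becomes D → L P D'
D → ; becomes D → ; D'
D → D e becomes D' → e D'
Add D' → ε

Productions for other non-terminals are unchanged:
  P → e e
  P → f e
  L → x

Resulting grammar:
D → L P D'
D → ; D'
D' → e D'
D' → ε
P → e e
P → f e
L → x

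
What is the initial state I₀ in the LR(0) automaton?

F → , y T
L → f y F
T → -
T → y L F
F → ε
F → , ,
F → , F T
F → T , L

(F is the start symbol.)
First, augment the grammar with F' → F
I₀ = CLOSURE({ [F' → . F] }):
  [F' → . F] has the dot before F: add [F → . , y T], [F → .], [F → . , ,], [F → . , F T], [F → . T , L]
  [F → . T , L] has the dot before T: add [T → . -], [T → . y L F]
No further items can be added.

I₀ = { [F → . , ,], [F → . , F T], [F → . , y T], [F → . T , L], [F → .], [F' → . F], [T → . -], [T → . y L F] }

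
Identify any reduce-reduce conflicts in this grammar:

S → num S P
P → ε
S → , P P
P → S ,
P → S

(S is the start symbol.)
No reduce-reduce conflicts

Augment with S' → S and build the canonical LR(0) collection (I0 = CLOSURE({[S' → . S]}), then GOTO on every symbol after a dot until no new states appear). It has 10 states:
  I0: { [S → . , P P], [S → . num S P], [S' → . S] }  — shift
  I1: { [P → . S ,], [P → . S], [P → .], [S → , . P P], [S → . , P P], [S → . num S P] }  — shift, reduce
  I2: { [S' → S .] }  — accept
  I3: { [S → . , P P], [S → . num S P], [S → num . S P] }  — shift
  I4: { [P → . S ,], [P → . S], [P → .], [S → . , P P], [S → . num S P], [S → num S . P] }  — shift, reduce
  I5: { [S → num S P .] }  — reduce
  I6: { [P → S . ,], [P → S .] }  — shift, reduce
  I7: { [P → S , .] }  — reduce
  I8: { [P → . S ,], [P → . S], [P → .], [S → , P . P], [S → . , P P], [S → . num S P] }  — shift, reduce
  I9: { [S → , P P .] }  — reduce

No state contains more than one complete item.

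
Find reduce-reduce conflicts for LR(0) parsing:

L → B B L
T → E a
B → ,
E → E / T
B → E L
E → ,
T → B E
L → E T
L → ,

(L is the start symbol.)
Augment with L' → L and build the canonical LR(0) collection (I0 = CLOSURE({[L' → . L]}), then GOTO on every symbol after a dot until no new states appear). It has 21 states:
  I0: { [B → . ,], [B → . E L], [E → . ,], [E → . E / T], [L → . ,], [L → . B B L], [L → . E T], [L' → . L] }  — shift
  I1: { [B → , .], [E → , .], [L → , .] }  — 3 reduces
  I2: { [B → . ,], [B → . E L], [E → . ,], [E → . E / T], [L → B . B L] }  — shift
  I3: { [B → . ,], [B → . E L], [B → E . L], [E → . ,], [E → . E / T], [E → E . / T], [L → . ,], [L → . B B L], [L → . E T], [L → E . T], [T → . B E], [T → . E a] }  — shift
  I4: { [L' → L .] }  — accept
  I5: { [B → . ,], [B → . E L], [E → . ,], [E → . E / T], [E → E / . T], [T → . B E], [T → . E a] }  — shift
  I6: { [B → . ,], [B → . E L], [E → . ,], [E → . E / T], [L → B . B L], [T → B . E] }  — shift
  I7: { [B → . ,], [B → . E L], [B → E . L], [E → . ,], [E → . E / T], [E → E . / T], [L → . ,], [L → . B B L], [L → . E T], [L → E . T], [T → . B E], [T → . E a], [T → E . a] }  — shift
  I8: { [B → E L .] }  — reduce
  I9: { [L → E T .] }  — reduce
  I10: { [T → E a .] }  — reduce
  I11: { [B → , .], [E → , .] }  — 2 reduces
  I12: { [B → . ,], [B → . E L], [E → . ,], [E → . E / T], [L → . ,], [L → . B B L], [L → . E T], [L → B B . L] }  — shift
  I13: { [B → . ,], [B → . E L], [B → E . L], [E → . ,], [E → . E / T], [E → E . / T], [L → . ,], [L → . B B L], [L → . E T], [T → B E .] }  — shift, reduce
  I14: { [L → B B L .] }  — reduce
  I15: { [E → . ,], [E → . E / T], [T → B . E] }  — shift
  I16: { [B → . ,], [B → . E L], [B → E . L], [E → . ,], [E → . E / T], [E → E . / T], [L → . ,], [L → . B B L], [L → . E T], [T → E . a] }  — shift
  I17: { [E → E / T .] }  — reduce
  I18: { [E → , .] }  — reduce
  I19: { [E → E . / T], [T → B E .] }  — shift, reduce
  I20: { [B → . ,], [B → . E L], [B → E . L], [E → . ,], [E → . E / T], [E → E . / T], [L → . ,], [L → . B B L], [L → . E T] }  — shift

I1 contains complete items [B → , .], [E → , .], [L → , .] — reduce-reduce conflict.
I11 contains complete items [B → , .], [E → , .] — reduce-reduce conflict.

Answer: Yes — I1: [B → , .] vs [E → , .]; I11: [B → , .] vs [E → , .]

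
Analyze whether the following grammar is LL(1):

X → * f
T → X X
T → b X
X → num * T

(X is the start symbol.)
Relevant sets:
  FIRST(X) = { '*', 'num' }

For X:
  PREDICT(X → '*' f) = { '*' }
  PREDICT(X → num '*' T) = { 'num' }
For T:
  PREDICT(T → X X) = { '*', 'num' }
  PREDICT(T → b X) = { 'b' }

All predict sets are disjoint. The grammar IS LL(1).

Answer: Yes, the grammar is LL(1).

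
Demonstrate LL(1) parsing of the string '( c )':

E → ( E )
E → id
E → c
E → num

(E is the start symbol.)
LL(1) parsing maintains a stack (initially the start symbol over $) and the input. At each step: if the stack top is a terminal, match it against the current input token; if it is a non-terminal N, replace it with the RHS of M[N, lookahead] (the unique production whose predict set contains the lookahead).

Stack is shown with the top on the left.

Stack    Input    Action
------------------------
E $      ( c ) $  output E → ( E )
( E ) $  ( c ) $  match '('
E ) $    c ) $    output E → c
c ) $    c ) $    match 'c'
) $      ) $      match ')'
$        $        accept

The string is accepted.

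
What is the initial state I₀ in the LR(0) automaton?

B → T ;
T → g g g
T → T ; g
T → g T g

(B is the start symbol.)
{ [B → . T ;], [B' → . B], [T → . T ; g], [T → . g T g], [T → . g g g] }

First, augment the grammar with B' → B
I₀ = CLOSURE({ [B' → . B] }):
  [B' → . B] has the dot before B: add [B → . T ;]
  [B → . T ;] has the dot before T: add [T → . g g g], [T → . T ; g], [T → . g T g]
No further items can be added.

I₀ = { [B → . T ;], [B' → . B], [T → . T ; g], [T → . g T g], [T → . g g g] }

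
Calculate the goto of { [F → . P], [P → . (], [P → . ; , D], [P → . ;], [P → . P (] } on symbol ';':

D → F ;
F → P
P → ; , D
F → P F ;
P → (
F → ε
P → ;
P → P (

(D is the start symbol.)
{ [P → ; . , D], [P → ; .] }

GOTO(I, ';') = CLOSURE({ [A → αX.β] : [A → α.Xβ] ∈ I, X = ';' })

Items with dot before ';', with the dot advanced:
  [P → . ;] → [P → ; .]
  [P → . ; , D] → [P → ; . , D]
Closure adds nothing (no advanced item has the dot before a non-terminal).

GOTO = { [P → ; . , D], [P → ; .] }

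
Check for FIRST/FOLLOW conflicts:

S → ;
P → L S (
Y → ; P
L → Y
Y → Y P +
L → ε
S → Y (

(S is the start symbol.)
Nullable non-terminals: L.
FIRST sets used below: FIRST(Y) = { ';' }

L: nullable alternative(s) L → ε; FOLLOW(L) = { ';' }
  L → Y: FIRST \ {ε} = { ';' } — overlaps FOLLOW(L) on { ';' }: CONFLICT
  L → ε: FIRST \ {ε} = { } — this is the only nullable alternative, skip

P, S, Y have no nullable alternative, so no FIRST/FOLLOW check is needed there.

So the grammar has 1 FIRST/FOLLOW conflict (marked CONFLICT above).

Answer: Yes. L → Y with FOLLOW(L) on { ';' }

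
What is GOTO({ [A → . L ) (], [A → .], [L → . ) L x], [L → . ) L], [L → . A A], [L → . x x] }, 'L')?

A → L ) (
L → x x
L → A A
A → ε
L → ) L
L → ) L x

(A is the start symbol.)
GOTO(I, 'L') = CLOSURE({ [A → αX.β] : [A → α.Xβ] ∈ I, X = 'L' })

Items with dot before 'L', with the dot advanced:
  [A → . L ) (] → [A → L . ) (]
Closure adds nothing (no advanced item has the dot before a non-terminal).

GOTO = { [A → L . ) (] }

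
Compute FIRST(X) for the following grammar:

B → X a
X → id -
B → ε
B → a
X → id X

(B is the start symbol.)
{ 'id' }

To compute FIRST(X), examine every production with X on the left-hand side, reading each right-hand side left to right until a non-nullable symbol is reached.

From X → id -:
  - id is a terminal: add 'id' and stop
From X → id X:
  - id is a terminal: add 'id' and stop

Collecting: FIRST(X) = { 'id' }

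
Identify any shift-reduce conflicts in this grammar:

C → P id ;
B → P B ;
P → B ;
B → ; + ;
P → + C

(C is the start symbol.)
No shift-reduce conflicts

A shift-reduce conflict occurs when an LR(0) state has both:
  - a complete (reduce) item [A → α .] (dot at the end), and
  - a shift item [B → β . c γ] (dot before a terminal).

Augment with C' → C and build the canonical LR(0) collection (I0 = CLOSURE({[C' → . C]}), then GOTO on every symbol after a dot until no new states appear). It has 15 states:
  I0: { [B → . ; + ;], [B → . P B ;], [C → . P id ;], [C' → . C], [P → . + C], [P → . B ;] }  — shift
  I1: { [B → . ; + ;], [B → . P B ;], [C → . P id ;], [P → + . C], [P → . + C], [P → . B ;] }  — shift
  I2: { [B → ; . + ;] }  — shift
  I3: { [P → B . ;] }  — shift
  I4: { [C' → C .] }  — accept
  I5: { [B → . ; + ;], [B → . P B ;], [B → P . B ;], [C → P . id ;], [P → . + C], [P → . B ;] }  — shift
  I6: { [B → P B . ;], [P → B . ;] }  — shift
  I7: { [B → . ; + ;], [B → . P B ;], [B → P . B ;], [P → . + C], [P → . B ;] }  — shift
  I8: { [C → P id . ;] }  — shift
  I9: { [C → P id ; .] }  — reduce
  I10: { [B → P B ; .], [P → B ; .] }  — 2 reduces
  I11: { [P → B ; .] }  — reduce
  I12: { [B → ; + . ;] }  — shift
  I13: { [B → ; + ; .] }  — reduce
  I14: { [P → + C .] }  — reduce

No state contains both a complete item and a shift item.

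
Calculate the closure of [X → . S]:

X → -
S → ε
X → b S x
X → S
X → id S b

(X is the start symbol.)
{ [S → .], [X → . S] }

Start with: [X → . S]
  [X → . S] has the dot before S: add [S → .]
No further items can be added.

CLOSURE = { [S → .], [X → . S] }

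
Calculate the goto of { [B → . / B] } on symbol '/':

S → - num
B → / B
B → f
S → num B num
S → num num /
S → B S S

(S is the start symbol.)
GOTO(I, '/') = CLOSURE({ [A → αX.β] : [A → α.Xβ] ∈ I, X = '/' })

Items with dot before '/', with the dot advanced:
  [B → . / B] → [B → / . B]
Closure of the advanced items:
  [B → / . B] has the dot before B: add [B → . / B], [B → . f]

GOTO = { [B → . / B], [B → . f], [B → / . B] }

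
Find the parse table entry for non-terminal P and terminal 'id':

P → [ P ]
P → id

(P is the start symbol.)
P → id

To find M[P, 'id'], we find productions for P where 'id' is in the predict set (PREDICT(N → α) = (FIRST(α) \ {ε}) ∪ (FOLLOW(N) if α ⇒* ε)).

P → [ P ]: PREDICT = { '[' }
P → id: PREDICT = { 'id' }
  'id' is in predict set, so this production goes in M[P, 'id']

M[P, 'id'] = P → id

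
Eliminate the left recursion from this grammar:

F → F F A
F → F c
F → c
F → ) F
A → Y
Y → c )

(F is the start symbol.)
F is directly left-recursive. The standard transformation for
  A → A α₁ | ... | A α_m | β₁ | ... | β_n
is
  A  → β₁ A' | ... | β_n A'
  A' → α₁ A' | ... | α_m A' | ε

F → c becomes F → c F'
F → ) F becomes F → ) F F'
F → F F A becomes F' → F A F'
F → F c becomes F' → c F'
Add F' → ε

Productions for other non-terminals are unchanged:
  A → Y
  Y → c )

Resulting grammar:
F → c F'
F → ) F F'
F' → F A F'
F' → c F'
F' → ε
A → Y
Y → c )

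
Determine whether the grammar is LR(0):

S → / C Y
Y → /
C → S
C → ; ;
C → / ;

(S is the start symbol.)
A grammar is LR(0) if no state in the canonical LR(0) collection has:
  - both a shift item (dot before a terminal) and a complete item (shift-reduce conflict), or
  - two or more complete items (reduce-reduce conflict; the accept item [S' → S .] counts as a complete item here).

Augment with S' → S and build the canonical LR(0) collection (I0 = CLOSURE({[S' → . S]}), then GOTO on every symbol after a dot until no new states appear). It has 11 states:
  I0: { [S → . / C Y], [S' → . S] }  — shift
  I1: { [C → . / ;], [C → . ; ;], [C → . S], [S → . / C Y], [S → / . C Y] }  — shift
  I2: { [S' → S .] }  — accept
  I3: { [C → . / ;], [C → . ; ;], [C → . S], [C → / . ;], [S → . / C Y], [S → / . C Y] }  — shift
  I4: { [C → ; . ;] }  — shift
  I5: { [S → / C . Y], [Y → . /] }  — shift
  I6: { [C → S .] }  — reduce
  I7: { [Y → / .] }  — reduce
  I8: { [S → / C Y .] }  — reduce
  I9: { [C → ; ; .] }  — reduce
  I10: { [C → / ; .], [C → ; . ;] }  — shift, reduce

Conflict in state I10:
  Shift-reduce conflict between [C → / ; .] and [C → ; . ;]
So the grammar is NOT LR(0).

Answer: No. Shift-reduce conflict between [C → / ; .] and [C → ; . ;]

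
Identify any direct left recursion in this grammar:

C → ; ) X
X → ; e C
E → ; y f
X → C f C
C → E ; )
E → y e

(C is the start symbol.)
Direct left recursion occurs when N → N α for some non-terminal N (the right-hand side begins with the left-hand side itself).

C → ; ) X: starts with ';'
X → ; e C: starts with ';'
E → ; y f: starts with ';'
X → C f C: starts with C
C → E ; ): starts with E
E → y e: starts with y

No direct left recursion found.

Answer: No direct left recursion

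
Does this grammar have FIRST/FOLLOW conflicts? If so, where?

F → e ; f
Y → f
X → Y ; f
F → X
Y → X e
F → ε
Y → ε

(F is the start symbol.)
Yes. Y → X e with FOLLOW(Y) on { ';' }

Nullable non-terminals: F, Y.
FIRST sets used below: FIRST(X) = { ';', 'f' }

F: nullable alternative(s) F → ε; FOLLOW(F) = { $ }
  F → e ; f: FIRST \ {ε} = { 'e' } — disjoint from FOLLOW(F)
  F → X: FIRST \ {ε} = { ';', 'f' } — disjoint from FOLLOW(F)
  F → ε: FIRST \ {ε} = { } — this is the only nullable alternative, skip

Y: nullable alternative(s) Y → ε; FOLLOW(Y) = { ';' }
  Y → f: FIRST \ {ε} = { 'f' } — disjoint from FOLLOW(Y)
  Y → X e: FIRST \ {ε} = { ';', 'f' } — overlaps FOLLOW(Y) on { ';' }: CONFLICT
  Y → ε: FIRST \ {ε} = { } — this is the only nullable alternative, skip

X has no nullable alternative, so no FIRST/FOLLOW check is needed there.

So the grammar has 1 FIRST/FOLLOW conflict (marked CONFLICT above).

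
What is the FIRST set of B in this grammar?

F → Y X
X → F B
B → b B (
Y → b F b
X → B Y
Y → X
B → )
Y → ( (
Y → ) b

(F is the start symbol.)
{ ')', 'b' }

To compute FIRST(B), examine every production with B on the left-hand side, reading each right-hand side left to right until a non-nullable symbol is reached.

From B → b B (:
  - b is a terminal: add 'b' and stop
From B → ):
  - ')' is a terminal: add ')' and stop

Collecting: FIRST(B) = { ')', 'b' }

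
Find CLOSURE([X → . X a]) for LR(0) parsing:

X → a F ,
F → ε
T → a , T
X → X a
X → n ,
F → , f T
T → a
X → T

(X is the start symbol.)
To compute CLOSURE, for each item [A → α.Bβ] where B is a non-terminal, add [B → .γ] for all productions B → γ; repeat for the newly added items until nothing changes.

Start with: [X → . X a]
  [X → . X a] has the dot before X: add [X → . a F ,], [X → . n ,], [X → . T]
  [X → . T] has the dot before T: add [T → . a , T], [T → . a]
No further items can be added.

CLOSURE = { [T → . a , T], [T → . a], [X → . T], [X → . X a], [X → . a F ,], [X → . n ,] }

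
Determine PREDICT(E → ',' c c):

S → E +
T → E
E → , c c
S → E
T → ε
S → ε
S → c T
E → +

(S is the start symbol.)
{ ',' }

PREDICT(E → ',' c c) = (FIRST(RHS) \ {ε}) ∪ (FOLLOW(E) if ε ∈ FIRST(RHS), i.e. RHS ⇒* ε)
FIRST(',' c c) = { ',' }
ε ∉ FIRST(',' c c), so FOLLOW(E) is not added.
PREDICT(E → ',' c c) = { ',' }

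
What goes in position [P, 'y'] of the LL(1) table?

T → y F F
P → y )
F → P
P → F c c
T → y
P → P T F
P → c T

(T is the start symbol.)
To find M[P, 'y'], we find productions for P where 'y' is in the predict set (PREDICT(N → α) = (FIRST(α) \ {ε}) ∪ (FOLLOW(N) if α ⇒* ε)).

Relevant sets:
  FIRST(F) = { 'c', 'y' }
  FIRST(P) = { 'c', 'y' }

P → y ): PREDICT = { 'y' }
  'y' is in predict set, so this production goes in M[P, 'y']
P → F c c: PREDICT = { 'c', 'y' }
  'y' is in predict set, so this production goes in M[P, 'y']
P → P T F: PREDICT = { 'c', 'y' }
  'y' is in predict set, so this production goes in M[P, 'y']
P → c T: PREDICT = { 'c' }

M[P, 'y'] = P → y ), P → F c c, P → P T F  (a multiply-defined cell — the grammar is not LL(1))

Answer: P → y ), P → F c c, P → P T F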